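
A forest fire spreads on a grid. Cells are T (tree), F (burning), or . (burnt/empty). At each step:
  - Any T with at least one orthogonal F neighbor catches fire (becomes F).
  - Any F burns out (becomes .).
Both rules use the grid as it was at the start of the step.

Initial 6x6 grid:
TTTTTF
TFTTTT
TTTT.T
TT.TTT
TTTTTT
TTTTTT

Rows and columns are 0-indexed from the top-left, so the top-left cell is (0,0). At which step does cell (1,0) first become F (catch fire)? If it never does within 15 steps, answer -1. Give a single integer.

Step 1: cell (1,0)='F' (+6 fires, +2 burnt)
  -> target ignites at step 1
Step 2: cell (1,0)='.' (+9 fires, +6 burnt)
Step 3: cell (1,0)='.' (+4 fires, +9 burnt)
Step 4: cell (1,0)='.' (+6 fires, +4 burnt)
Step 5: cell (1,0)='.' (+5 fires, +6 burnt)
Step 6: cell (1,0)='.' (+2 fires, +5 burnt)
Step 7: cell (1,0)='.' (+0 fires, +2 burnt)
  fire out at step 7

1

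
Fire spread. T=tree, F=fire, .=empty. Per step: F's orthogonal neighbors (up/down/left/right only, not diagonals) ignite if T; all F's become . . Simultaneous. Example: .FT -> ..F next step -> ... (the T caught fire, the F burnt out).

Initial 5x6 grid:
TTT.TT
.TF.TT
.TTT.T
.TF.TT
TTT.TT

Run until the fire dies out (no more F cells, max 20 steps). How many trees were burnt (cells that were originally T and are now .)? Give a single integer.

Answer: 11

Derivation:
Step 1: +5 fires, +2 burnt (F count now 5)
Step 2: +4 fires, +5 burnt (F count now 4)
Step 3: +2 fires, +4 burnt (F count now 2)
Step 4: +0 fires, +2 burnt (F count now 0)
Fire out after step 4
Initially T: 20, now '.': 21
Total burnt (originally-T cells now '.'): 11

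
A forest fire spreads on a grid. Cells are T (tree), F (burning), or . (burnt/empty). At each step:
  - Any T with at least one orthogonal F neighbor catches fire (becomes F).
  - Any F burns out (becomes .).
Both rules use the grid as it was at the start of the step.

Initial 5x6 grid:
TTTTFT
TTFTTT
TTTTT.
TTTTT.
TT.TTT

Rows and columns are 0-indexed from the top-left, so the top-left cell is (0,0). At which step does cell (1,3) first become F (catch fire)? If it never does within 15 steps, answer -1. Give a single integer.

Step 1: cell (1,3)='F' (+7 fires, +2 burnt)
  -> target ignites at step 1
Step 2: cell (1,3)='.' (+7 fires, +7 burnt)
Step 3: cell (1,3)='.' (+5 fires, +7 burnt)
Step 4: cell (1,3)='.' (+4 fires, +5 burnt)
Step 5: cell (1,3)='.' (+2 fires, +4 burnt)
Step 6: cell (1,3)='.' (+0 fires, +2 burnt)
  fire out at step 6

1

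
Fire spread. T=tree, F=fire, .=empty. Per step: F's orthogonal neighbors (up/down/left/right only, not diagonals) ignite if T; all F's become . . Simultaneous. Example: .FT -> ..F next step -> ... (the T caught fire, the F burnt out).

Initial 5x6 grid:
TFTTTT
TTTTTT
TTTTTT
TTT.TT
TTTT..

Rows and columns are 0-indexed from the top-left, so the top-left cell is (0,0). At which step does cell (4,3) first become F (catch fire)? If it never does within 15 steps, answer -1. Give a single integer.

Step 1: cell (4,3)='T' (+3 fires, +1 burnt)
Step 2: cell (4,3)='T' (+4 fires, +3 burnt)
Step 3: cell (4,3)='T' (+5 fires, +4 burnt)
Step 4: cell (4,3)='T' (+6 fires, +5 burnt)
Step 5: cell (4,3)='T' (+4 fires, +6 burnt)
Step 6: cell (4,3)='F' (+3 fires, +4 burnt)
  -> target ignites at step 6
Step 7: cell (4,3)='.' (+1 fires, +3 burnt)
Step 8: cell (4,3)='.' (+0 fires, +1 burnt)
  fire out at step 8

6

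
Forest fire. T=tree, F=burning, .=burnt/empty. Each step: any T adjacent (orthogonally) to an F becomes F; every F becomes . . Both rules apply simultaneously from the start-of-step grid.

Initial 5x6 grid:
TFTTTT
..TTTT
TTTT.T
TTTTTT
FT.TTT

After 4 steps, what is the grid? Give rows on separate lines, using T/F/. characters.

Step 1: 4 trees catch fire, 2 burn out
  F.FTTT
  ..TTTT
  TTTT.T
  FTTTTT
  .F.TTT
Step 2: 4 trees catch fire, 4 burn out
  ...FTT
  ..FTTT
  FTTT.T
  .FTTTT
  ...TTT
Step 3: 5 trees catch fire, 4 burn out
  ....FT
  ...FTT
  .FFT.T
  ..FTTT
  ...TTT
Step 4: 4 trees catch fire, 5 burn out
  .....F
  ....FT
  ...F.T
  ...FTT
  ...TTT

.....F
....FT
...F.T
...FTT
...TTT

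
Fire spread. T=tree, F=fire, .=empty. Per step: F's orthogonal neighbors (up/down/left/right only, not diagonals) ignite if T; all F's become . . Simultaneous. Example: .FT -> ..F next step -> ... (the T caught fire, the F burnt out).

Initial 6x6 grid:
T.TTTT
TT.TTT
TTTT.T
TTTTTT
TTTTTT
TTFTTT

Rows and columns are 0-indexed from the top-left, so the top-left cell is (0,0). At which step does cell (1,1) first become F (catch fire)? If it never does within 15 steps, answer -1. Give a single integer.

Step 1: cell (1,1)='T' (+3 fires, +1 burnt)
Step 2: cell (1,1)='T' (+5 fires, +3 burnt)
Step 3: cell (1,1)='T' (+6 fires, +5 burnt)
Step 4: cell (1,1)='T' (+5 fires, +6 burnt)
Step 5: cell (1,1)='F' (+4 fires, +5 burnt)
  -> target ignites at step 5
Step 6: cell (1,1)='.' (+4 fires, +4 burnt)
Step 7: cell (1,1)='.' (+4 fires, +4 burnt)
Step 8: cell (1,1)='.' (+1 fires, +4 burnt)
Step 9: cell (1,1)='.' (+0 fires, +1 burnt)
  fire out at step 9

5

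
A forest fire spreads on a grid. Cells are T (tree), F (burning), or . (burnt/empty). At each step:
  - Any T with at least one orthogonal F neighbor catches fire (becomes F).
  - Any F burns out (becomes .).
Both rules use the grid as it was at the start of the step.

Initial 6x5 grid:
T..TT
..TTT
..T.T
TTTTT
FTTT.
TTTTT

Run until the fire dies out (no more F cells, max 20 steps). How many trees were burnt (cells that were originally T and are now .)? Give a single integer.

Step 1: +3 fires, +1 burnt (F count now 3)
Step 2: +3 fires, +3 burnt (F count now 3)
Step 3: +3 fires, +3 burnt (F count now 3)
Step 4: +3 fires, +3 burnt (F count now 3)
Step 5: +3 fires, +3 burnt (F count now 3)
Step 6: +2 fires, +3 burnt (F count now 2)
Step 7: +2 fires, +2 burnt (F count now 2)
Step 8: +1 fires, +2 burnt (F count now 1)
Step 9: +0 fires, +1 burnt (F count now 0)
Fire out after step 9
Initially T: 21, now '.': 29
Total burnt (originally-T cells now '.'): 20

Answer: 20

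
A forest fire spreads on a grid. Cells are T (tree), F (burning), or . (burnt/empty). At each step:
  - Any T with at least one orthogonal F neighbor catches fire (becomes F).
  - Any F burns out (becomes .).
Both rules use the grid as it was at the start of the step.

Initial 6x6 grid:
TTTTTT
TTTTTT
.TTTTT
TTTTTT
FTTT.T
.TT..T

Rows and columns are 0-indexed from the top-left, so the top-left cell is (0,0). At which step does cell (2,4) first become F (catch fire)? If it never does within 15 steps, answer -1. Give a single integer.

Step 1: cell (2,4)='T' (+2 fires, +1 burnt)
Step 2: cell (2,4)='T' (+3 fires, +2 burnt)
Step 3: cell (2,4)='T' (+4 fires, +3 burnt)
Step 4: cell (2,4)='T' (+3 fires, +4 burnt)
Step 5: cell (2,4)='T' (+5 fires, +3 burnt)
Step 6: cell (2,4)='F' (+5 fires, +5 burnt)
  -> target ignites at step 6
Step 7: cell (2,4)='.' (+4 fires, +5 burnt)
Step 8: cell (2,4)='.' (+3 fires, +4 burnt)
Step 9: cell (2,4)='.' (+1 fires, +3 burnt)
Step 10: cell (2,4)='.' (+0 fires, +1 burnt)
  fire out at step 10

6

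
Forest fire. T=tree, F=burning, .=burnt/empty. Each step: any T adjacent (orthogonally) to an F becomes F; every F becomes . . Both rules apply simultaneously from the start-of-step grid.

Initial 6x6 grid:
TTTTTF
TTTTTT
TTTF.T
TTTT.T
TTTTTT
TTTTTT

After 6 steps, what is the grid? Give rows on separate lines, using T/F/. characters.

Step 1: 5 trees catch fire, 2 burn out
  TTTTF.
  TTTFTF
  TTF..T
  TTTF.T
  TTTTTT
  TTTTTT
Step 2: 7 trees catch fire, 5 burn out
  TTTF..
  TTF.F.
  TF...F
  TTF..T
  TTTFTT
  TTTTTT
Step 3: 8 trees catch fire, 7 burn out
  TTF...
  TF....
  F.....
  TF...F
  TTF.FT
  TTTFTT
Step 4: 7 trees catch fire, 8 burn out
  TF....
  F.....
  ......
  F.....
  TF...F
  TTF.FT
Step 5: 4 trees catch fire, 7 burn out
  F.....
  ......
  ......
  ......
  F.....
  TF...F
Step 6: 1 trees catch fire, 4 burn out
  ......
  ......
  ......
  ......
  ......
  F.....

......
......
......
......
......
F.....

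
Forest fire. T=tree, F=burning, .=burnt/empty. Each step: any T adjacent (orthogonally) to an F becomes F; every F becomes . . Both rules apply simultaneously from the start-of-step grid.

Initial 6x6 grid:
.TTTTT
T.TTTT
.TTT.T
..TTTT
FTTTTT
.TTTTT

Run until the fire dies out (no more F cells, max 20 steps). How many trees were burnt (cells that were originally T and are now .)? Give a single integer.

Answer: 27

Derivation:
Step 1: +1 fires, +1 burnt (F count now 1)
Step 2: +2 fires, +1 burnt (F count now 2)
Step 3: +3 fires, +2 burnt (F count now 3)
Step 4: +4 fires, +3 burnt (F count now 4)
Step 5: +6 fires, +4 burnt (F count now 6)
Step 6: +4 fires, +6 burnt (F count now 4)
Step 7: +4 fires, +4 burnt (F count now 4)
Step 8: +2 fires, +4 burnt (F count now 2)
Step 9: +1 fires, +2 burnt (F count now 1)
Step 10: +0 fires, +1 burnt (F count now 0)
Fire out after step 10
Initially T: 28, now '.': 35
Total burnt (originally-T cells now '.'): 27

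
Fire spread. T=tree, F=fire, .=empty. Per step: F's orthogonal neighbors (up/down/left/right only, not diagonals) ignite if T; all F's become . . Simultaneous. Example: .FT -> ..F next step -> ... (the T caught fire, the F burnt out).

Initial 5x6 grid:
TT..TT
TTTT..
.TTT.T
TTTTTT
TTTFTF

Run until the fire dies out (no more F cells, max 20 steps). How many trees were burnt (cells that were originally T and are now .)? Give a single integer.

Step 1: +4 fires, +2 burnt (F count now 4)
Step 2: +5 fires, +4 burnt (F count now 5)
Step 3: +4 fires, +5 burnt (F count now 4)
Step 4: +3 fires, +4 burnt (F count now 3)
Step 5: +1 fires, +3 burnt (F count now 1)
Step 6: +2 fires, +1 burnt (F count now 2)
Step 7: +1 fires, +2 burnt (F count now 1)
Step 8: +0 fires, +1 burnt (F count now 0)
Fire out after step 8
Initially T: 22, now '.': 28
Total burnt (originally-T cells now '.'): 20

Answer: 20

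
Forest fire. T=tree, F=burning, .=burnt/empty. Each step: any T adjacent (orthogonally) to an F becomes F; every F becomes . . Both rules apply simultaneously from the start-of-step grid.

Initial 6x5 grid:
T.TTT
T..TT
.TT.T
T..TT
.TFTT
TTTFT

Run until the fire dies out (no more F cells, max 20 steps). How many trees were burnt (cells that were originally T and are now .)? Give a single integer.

Answer: 15

Derivation:
Step 1: +4 fires, +2 burnt (F count now 4)
Step 2: +3 fires, +4 burnt (F count now 3)
Step 3: +2 fires, +3 burnt (F count now 2)
Step 4: +1 fires, +2 burnt (F count now 1)
Step 5: +1 fires, +1 burnt (F count now 1)
Step 6: +2 fires, +1 burnt (F count now 2)
Step 7: +1 fires, +2 burnt (F count now 1)
Step 8: +1 fires, +1 burnt (F count now 1)
Step 9: +0 fires, +1 burnt (F count now 0)
Fire out after step 9
Initially T: 20, now '.': 25
Total burnt (originally-T cells now '.'): 15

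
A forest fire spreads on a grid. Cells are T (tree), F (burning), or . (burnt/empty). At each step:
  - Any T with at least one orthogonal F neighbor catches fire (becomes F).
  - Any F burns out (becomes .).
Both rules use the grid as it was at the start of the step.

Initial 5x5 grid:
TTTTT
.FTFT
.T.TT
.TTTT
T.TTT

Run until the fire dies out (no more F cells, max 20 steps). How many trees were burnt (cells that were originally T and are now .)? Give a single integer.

Step 1: +6 fires, +2 burnt (F count now 6)
Step 2: +6 fires, +6 burnt (F count now 6)
Step 3: +3 fires, +6 burnt (F count now 3)
Step 4: +2 fires, +3 burnt (F count now 2)
Step 5: +0 fires, +2 burnt (F count now 0)
Fire out after step 5
Initially T: 18, now '.': 24
Total burnt (originally-T cells now '.'): 17

Answer: 17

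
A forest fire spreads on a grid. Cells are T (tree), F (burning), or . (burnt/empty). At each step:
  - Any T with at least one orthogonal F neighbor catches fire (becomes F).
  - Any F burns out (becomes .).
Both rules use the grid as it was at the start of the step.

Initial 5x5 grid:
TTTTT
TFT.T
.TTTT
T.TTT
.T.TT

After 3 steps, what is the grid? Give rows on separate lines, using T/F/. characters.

Step 1: 4 trees catch fire, 1 burn out
  TFTTT
  F.F.T
  .FTTT
  T.TTT
  .T.TT
Step 2: 3 trees catch fire, 4 burn out
  F.FTT
  ....T
  ..FTT
  T.TTT
  .T.TT
Step 3: 3 trees catch fire, 3 burn out
  ...FT
  ....T
  ...FT
  T.FTT
  .T.TT

...FT
....T
...FT
T.FTT
.T.TT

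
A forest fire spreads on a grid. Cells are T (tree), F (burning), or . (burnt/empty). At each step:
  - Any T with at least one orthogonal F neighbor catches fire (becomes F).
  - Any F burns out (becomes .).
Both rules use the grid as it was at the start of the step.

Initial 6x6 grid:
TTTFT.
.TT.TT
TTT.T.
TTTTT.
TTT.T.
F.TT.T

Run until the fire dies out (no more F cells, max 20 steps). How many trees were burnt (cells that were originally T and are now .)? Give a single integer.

Answer: 23

Derivation:
Step 1: +3 fires, +2 burnt (F count now 3)
Step 2: +5 fires, +3 burnt (F count now 5)
Step 3: +8 fires, +5 burnt (F count now 8)
Step 4: +4 fires, +8 burnt (F count now 4)
Step 5: +3 fires, +4 burnt (F count now 3)
Step 6: +0 fires, +3 burnt (F count now 0)
Fire out after step 6
Initially T: 24, now '.': 35
Total burnt (originally-T cells now '.'): 23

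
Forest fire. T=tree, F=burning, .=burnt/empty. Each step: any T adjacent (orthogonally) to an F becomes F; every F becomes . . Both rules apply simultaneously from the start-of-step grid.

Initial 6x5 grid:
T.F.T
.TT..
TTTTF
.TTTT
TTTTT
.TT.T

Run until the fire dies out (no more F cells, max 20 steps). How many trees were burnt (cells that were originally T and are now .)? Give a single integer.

Step 1: +3 fires, +2 burnt (F count now 3)
Step 2: +4 fires, +3 burnt (F count now 4)
Step 3: +4 fires, +4 burnt (F count now 4)
Step 4: +3 fires, +4 burnt (F count now 3)
Step 5: +2 fires, +3 burnt (F count now 2)
Step 6: +2 fires, +2 burnt (F count now 2)
Step 7: +0 fires, +2 burnt (F count now 0)
Fire out after step 7
Initially T: 20, now '.': 28
Total burnt (originally-T cells now '.'): 18

Answer: 18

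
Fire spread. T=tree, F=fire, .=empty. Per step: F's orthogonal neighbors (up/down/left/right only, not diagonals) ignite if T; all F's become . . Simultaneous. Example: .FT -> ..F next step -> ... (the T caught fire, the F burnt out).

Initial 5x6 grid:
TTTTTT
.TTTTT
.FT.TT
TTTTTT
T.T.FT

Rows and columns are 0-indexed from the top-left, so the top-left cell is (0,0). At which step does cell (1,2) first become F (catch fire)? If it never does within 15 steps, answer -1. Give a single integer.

Step 1: cell (1,2)='T' (+5 fires, +2 burnt)
Step 2: cell (1,2)='F' (+7 fires, +5 burnt)
  -> target ignites at step 2
Step 3: cell (1,2)='.' (+7 fires, +7 burnt)
Step 4: cell (1,2)='.' (+3 fires, +7 burnt)
Step 5: cell (1,2)='.' (+1 fires, +3 burnt)
Step 6: cell (1,2)='.' (+0 fires, +1 burnt)
  fire out at step 6

2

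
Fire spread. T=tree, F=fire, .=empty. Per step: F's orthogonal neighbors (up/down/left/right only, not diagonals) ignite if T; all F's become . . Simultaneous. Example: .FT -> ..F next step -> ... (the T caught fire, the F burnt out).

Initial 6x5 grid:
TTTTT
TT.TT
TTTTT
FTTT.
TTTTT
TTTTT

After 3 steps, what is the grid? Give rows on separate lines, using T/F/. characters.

Step 1: 3 trees catch fire, 1 burn out
  TTTTT
  TT.TT
  FTTTT
  .FTT.
  FTTTT
  TTTTT
Step 2: 5 trees catch fire, 3 burn out
  TTTTT
  FT.TT
  .FTTT
  ..FT.
  .FTTT
  FTTTT
Step 3: 6 trees catch fire, 5 burn out
  FTTTT
  .F.TT
  ..FTT
  ...F.
  ..FTT
  .FTTT

FTTTT
.F.TT
..FTT
...F.
..FTT
.FTTT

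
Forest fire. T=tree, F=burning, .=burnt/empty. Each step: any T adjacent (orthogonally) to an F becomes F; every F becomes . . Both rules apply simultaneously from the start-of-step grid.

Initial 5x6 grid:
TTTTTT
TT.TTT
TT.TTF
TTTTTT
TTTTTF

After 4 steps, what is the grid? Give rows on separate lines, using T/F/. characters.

Step 1: 4 trees catch fire, 2 burn out
  TTTTTT
  TT.TTF
  TT.TF.
  TTTTTF
  TTTTF.
Step 2: 5 trees catch fire, 4 burn out
  TTTTTF
  TT.TF.
  TT.F..
  TTTTF.
  TTTF..
Step 3: 4 trees catch fire, 5 burn out
  TTTTF.
  TT.F..
  TT....
  TTTF..
  TTF...
Step 4: 3 trees catch fire, 4 burn out
  TTTF..
  TT....
  TT....
  TTF...
  TF....

TTTF..
TT....
TT....
TTF...
TF....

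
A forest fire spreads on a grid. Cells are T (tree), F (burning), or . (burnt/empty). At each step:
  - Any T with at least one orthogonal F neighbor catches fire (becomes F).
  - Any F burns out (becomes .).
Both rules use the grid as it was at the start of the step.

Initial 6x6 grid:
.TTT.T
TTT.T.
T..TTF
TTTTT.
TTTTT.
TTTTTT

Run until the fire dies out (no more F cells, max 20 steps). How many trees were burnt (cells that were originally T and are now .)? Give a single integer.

Step 1: +1 fires, +1 burnt (F count now 1)
Step 2: +3 fires, +1 burnt (F count now 3)
Step 3: +2 fires, +3 burnt (F count now 2)
Step 4: +3 fires, +2 burnt (F count now 3)
Step 5: +4 fires, +3 burnt (F count now 4)
Step 6: +3 fires, +4 burnt (F count now 3)
Step 7: +3 fires, +3 burnt (F count now 3)
Step 8: +2 fires, +3 burnt (F count now 2)
Step 9: +1 fires, +2 burnt (F count now 1)
Step 10: +2 fires, +1 burnt (F count now 2)
Step 11: +1 fires, +2 burnt (F count now 1)
Step 12: +1 fires, +1 burnt (F count now 1)
Step 13: +0 fires, +1 burnt (F count now 0)
Fire out after step 13
Initially T: 27, now '.': 35
Total burnt (originally-T cells now '.'): 26

Answer: 26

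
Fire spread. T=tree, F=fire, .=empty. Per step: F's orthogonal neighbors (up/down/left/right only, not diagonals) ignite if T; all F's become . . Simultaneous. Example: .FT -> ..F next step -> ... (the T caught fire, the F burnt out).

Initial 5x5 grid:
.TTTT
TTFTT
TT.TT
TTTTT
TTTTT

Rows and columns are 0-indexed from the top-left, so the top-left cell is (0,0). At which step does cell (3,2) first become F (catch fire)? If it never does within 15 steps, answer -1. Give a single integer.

Step 1: cell (3,2)='T' (+3 fires, +1 burnt)
Step 2: cell (3,2)='T' (+6 fires, +3 burnt)
Step 3: cell (3,2)='T' (+5 fires, +6 burnt)
Step 4: cell (3,2)='F' (+5 fires, +5 burnt)
  -> target ignites at step 4
Step 5: cell (3,2)='.' (+3 fires, +5 burnt)
Step 6: cell (3,2)='.' (+0 fires, +3 burnt)
  fire out at step 6

4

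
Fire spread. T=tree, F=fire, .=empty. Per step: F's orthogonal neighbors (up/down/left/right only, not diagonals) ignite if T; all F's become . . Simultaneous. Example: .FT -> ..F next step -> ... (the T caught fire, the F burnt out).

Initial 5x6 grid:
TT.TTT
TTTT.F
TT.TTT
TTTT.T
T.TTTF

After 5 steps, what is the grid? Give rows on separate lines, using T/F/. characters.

Step 1: 4 trees catch fire, 2 burn out
  TT.TTF
  TTTT..
  TT.TTF
  TTTT.F
  T.TTF.
Step 2: 3 trees catch fire, 4 burn out
  TT.TF.
  TTTT..
  TT.TF.
  TTTT..
  T.TF..
Step 3: 4 trees catch fire, 3 burn out
  TT.F..
  TTTT..
  TT.F..
  TTTF..
  T.F...
Step 4: 2 trees catch fire, 4 burn out
  TT....
  TTTF..
  TT....
  TTF...
  T.....
Step 5: 2 trees catch fire, 2 burn out
  TT....
  TTF...
  TT....
  TF....
  T.....

TT....
TTF...
TT....
TF....
T.....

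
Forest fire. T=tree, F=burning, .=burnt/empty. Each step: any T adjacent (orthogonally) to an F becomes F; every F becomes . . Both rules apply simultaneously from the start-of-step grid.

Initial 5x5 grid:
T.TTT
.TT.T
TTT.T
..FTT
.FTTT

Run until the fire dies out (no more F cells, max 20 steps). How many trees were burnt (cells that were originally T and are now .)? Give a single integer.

Step 1: +3 fires, +2 burnt (F count now 3)
Step 2: +4 fires, +3 burnt (F count now 4)
Step 3: +5 fires, +4 burnt (F count now 5)
Step 4: +2 fires, +5 burnt (F count now 2)
Step 5: +1 fires, +2 burnt (F count now 1)
Step 6: +0 fires, +1 burnt (F count now 0)
Fire out after step 6
Initially T: 16, now '.': 24
Total burnt (originally-T cells now '.'): 15

Answer: 15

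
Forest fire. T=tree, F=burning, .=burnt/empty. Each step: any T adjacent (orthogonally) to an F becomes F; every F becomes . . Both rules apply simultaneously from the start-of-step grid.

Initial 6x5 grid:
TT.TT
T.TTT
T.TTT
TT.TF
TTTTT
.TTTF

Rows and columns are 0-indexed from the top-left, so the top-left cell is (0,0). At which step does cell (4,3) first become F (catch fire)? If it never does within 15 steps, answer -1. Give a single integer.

Step 1: cell (4,3)='T' (+4 fires, +2 burnt)
Step 2: cell (4,3)='F' (+4 fires, +4 burnt)
  -> target ignites at step 2
Step 3: cell (4,3)='.' (+5 fires, +4 burnt)
Step 4: cell (4,3)='.' (+3 fires, +5 burnt)
Step 5: cell (4,3)='.' (+2 fires, +3 burnt)
Step 6: cell (4,3)='.' (+1 fires, +2 burnt)
Step 7: cell (4,3)='.' (+1 fires, +1 burnt)
Step 8: cell (4,3)='.' (+1 fires, +1 burnt)
Step 9: cell (4,3)='.' (+1 fires, +1 burnt)
Step 10: cell (4,3)='.' (+1 fires, +1 burnt)
Step 11: cell (4,3)='.' (+0 fires, +1 burnt)
  fire out at step 11

2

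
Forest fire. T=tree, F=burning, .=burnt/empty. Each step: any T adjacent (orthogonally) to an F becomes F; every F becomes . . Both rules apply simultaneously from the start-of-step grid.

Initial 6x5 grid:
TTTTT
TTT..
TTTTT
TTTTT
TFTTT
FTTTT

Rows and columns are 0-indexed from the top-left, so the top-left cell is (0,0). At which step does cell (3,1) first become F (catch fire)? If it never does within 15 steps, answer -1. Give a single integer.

Step 1: cell (3,1)='F' (+4 fires, +2 burnt)
  -> target ignites at step 1
Step 2: cell (3,1)='.' (+5 fires, +4 burnt)
Step 3: cell (3,1)='.' (+6 fires, +5 burnt)
Step 4: cell (3,1)='.' (+6 fires, +6 burnt)
Step 5: cell (3,1)='.' (+3 fires, +6 burnt)
Step 6: cell (3,1)='.' (+1 fires, +3 burnt)
Step 7: cell (3,1)='.' (+1 fires, +1 burnt)
Step 8: cell (3,1)='.' (+0 fires, +1 burnt)
  fire out at step 8

1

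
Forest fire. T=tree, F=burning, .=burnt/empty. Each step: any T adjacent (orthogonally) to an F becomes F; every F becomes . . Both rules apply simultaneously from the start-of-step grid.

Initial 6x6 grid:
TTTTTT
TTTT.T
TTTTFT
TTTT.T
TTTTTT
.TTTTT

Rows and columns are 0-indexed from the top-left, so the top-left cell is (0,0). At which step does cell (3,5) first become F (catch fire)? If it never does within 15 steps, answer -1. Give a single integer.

Step 1: cell (3,5)='T' (+2 fires, +1 burnt)
Step 2: cell (3,5)='F' (+5 fires, +2 burnt)
  -> target ignites at step 2
Step 3: cell (3,5)='.' (+7 fires, +5 burnt)
Step 4: cell (3,5)='.' (+9 fires, +7 burnt)
Step 5: cell (3,5)='.' (+6 fires, +9 burnt)
Step 6: cell (3,5)='.' (+3 fires, +6 burnt)
Step 7: cell (3,5)='.' (+0 fires, +3 burnt)
  fire out at step 7

2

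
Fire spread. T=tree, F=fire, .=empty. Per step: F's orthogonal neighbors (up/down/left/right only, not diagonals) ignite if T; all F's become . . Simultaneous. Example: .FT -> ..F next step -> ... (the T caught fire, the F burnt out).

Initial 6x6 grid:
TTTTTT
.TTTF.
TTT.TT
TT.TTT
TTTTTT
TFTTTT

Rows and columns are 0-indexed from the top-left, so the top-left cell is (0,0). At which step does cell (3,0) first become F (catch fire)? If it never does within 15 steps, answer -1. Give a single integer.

Step 1: cell (3,0)='T' (+6 fires, +2 burnt)
Step 2: cell (3,0)='T' (+9 fires, +6 burnt)
Step 3: cell (3,0)='F' (+10 fires, +9 burnt)
  -> target ignites at step 3
Step 4: cell (3,0)='.' (+4 fires, +10 burnt)
Step 5: cell (3,0)='.' (+1 fires, +4 burnt)
Step 6: cell (3,0)='.' (+0 fires, +1 burnt)
  fire out at step 6

3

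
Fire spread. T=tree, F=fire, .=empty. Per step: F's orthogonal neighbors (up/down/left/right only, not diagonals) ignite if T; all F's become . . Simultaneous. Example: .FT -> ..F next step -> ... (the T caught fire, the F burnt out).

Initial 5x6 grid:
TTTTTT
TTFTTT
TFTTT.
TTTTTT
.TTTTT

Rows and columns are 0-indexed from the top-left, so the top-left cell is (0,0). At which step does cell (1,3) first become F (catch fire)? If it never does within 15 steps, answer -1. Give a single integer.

Step 1: cell (1,3)='F' (+6 fires, +2 burnt)
  -> target ignites at step 1
Step 2: cell (1,3)='.' (+8 fires, +6 burnt)
Step 3: cell (1,3)='.' (+6 fires, +8 burnt)
Step 4: cell (1,3)='.' (+3 fires, +6 burnt)
Step 5: cell (1,3)='.' (+2 fires, +3 burnt)
Step 6: cell (1,3)='.' (+1 fires, +2 burnt)
Step 7: cell (1,3)='.' (+0 fires, +1 burnt)
  fire out at step 7

1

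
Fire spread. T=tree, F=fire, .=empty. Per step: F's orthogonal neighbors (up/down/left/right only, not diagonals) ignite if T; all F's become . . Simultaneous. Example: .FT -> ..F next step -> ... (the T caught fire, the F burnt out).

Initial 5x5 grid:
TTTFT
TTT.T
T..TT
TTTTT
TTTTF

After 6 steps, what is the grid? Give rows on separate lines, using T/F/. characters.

Step 1: 4 trees catch fire, 2 burn out
  TTF.F
  TTT.T
  T..TT
  TTTTF
  TTTF.
Step 2: 6 trees catch fire, 4 burn out
  TF...
  TTF.F
  T..TF
  TTTF.
  TTF..
Step 3: 5 trees catch fire, 6 burn out
  F....
  TF...
  T..F.
  TTF..
  TF...
Step 4: 3 trees catch fire, 5 burn out
  .....
  F....
  T....
  TF...
  F....
Step 5: 2 trees catch fire, 3 burn out
  .....
  .....
  F....
  F....
  .....
Step 6: 0 trees catch fire, 2 burn out
  .....
  .....
  .....
  .....
  .....

.....
.....
.....
.....
.....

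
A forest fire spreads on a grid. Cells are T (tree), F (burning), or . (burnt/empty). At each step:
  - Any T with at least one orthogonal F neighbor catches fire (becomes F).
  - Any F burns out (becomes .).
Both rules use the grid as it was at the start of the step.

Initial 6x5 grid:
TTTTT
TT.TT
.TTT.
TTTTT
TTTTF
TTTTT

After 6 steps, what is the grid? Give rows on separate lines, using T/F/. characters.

Step 1: 3 trees catch fire, 1 burn out
  TTTTT
  TT.TT
  .TTT.
  TTTTF
  TTTF.
  TTTTF
Step 2: 3 trees catch fire, 3 burn out
  TTTTT
  TT.TT
  .TTT.
  TTTF.
  TTF..
  TTTF.
Step 3: 4 trees catch fire, 3 burn out
  TTTTT
  TT.TT
  .TTF.
  TTF..
  TF...
  TTF..
Step 4: 5 trees catch fire, 4 burn out
  TTTTT
  TT.FT
  .TF..
  TF...
  F....
  TF...
Step 5: 5 trees catch fire, 5 burn out
  TTTFT
  TT..F
  .F...
  F....
  .....
  F....
Step 6: 3 trees catch fire, 5 burn out
  TTF.F
  TF...
  .....
  .....
  .....
  .....

TTF.F
TF...
.....
.....
.....
.....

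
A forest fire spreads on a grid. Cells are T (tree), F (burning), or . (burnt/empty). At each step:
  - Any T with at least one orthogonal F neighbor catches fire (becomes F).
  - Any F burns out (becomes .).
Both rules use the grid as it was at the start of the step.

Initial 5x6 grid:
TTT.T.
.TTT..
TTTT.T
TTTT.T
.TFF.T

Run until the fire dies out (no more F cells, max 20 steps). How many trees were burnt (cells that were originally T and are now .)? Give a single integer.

Step 1: +3 fires, +2 burnt (F count now 3)
Step 2: +3 fires, +3 burnt (F count now 3)
Step 3: +4 fires, +3 burnt (F count now 4)
Step 4: +3 fires, +4 burnt (F count now 3)
Step 5: +1 fires, +3 burnt (F count now 1)
Step 6: +1 fires, +1 burnt (F count now 1)
Step 7: +0 fires, +1 burnt (F count now 0)
Fire out after step 7
Initially T: 19, now '.': 26
Total burnt (originally-T cells now '.'): 15

Answer: 15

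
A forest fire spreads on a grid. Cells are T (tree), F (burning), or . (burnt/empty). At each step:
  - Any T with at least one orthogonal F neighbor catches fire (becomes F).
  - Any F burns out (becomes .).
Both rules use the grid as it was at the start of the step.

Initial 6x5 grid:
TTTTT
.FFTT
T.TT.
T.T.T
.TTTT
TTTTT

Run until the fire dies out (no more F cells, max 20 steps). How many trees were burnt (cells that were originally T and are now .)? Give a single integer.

Step 1: +4 fires, +2 burnt (F count now 4)
Step 2: +5 fires, +4 burnt (F count now 5)
Step 3: +2 fires, +5 burnt (F count now 2)
Step 4: +3 fires, +2 burnt (F count now 3)
Step 5: +3 fires, +3 burnt (F count now 3)
Step 6: +3 fires, +3 burnt (F count now 3)
Step 7: +0 fires, +3 burnt (F count now 0)
Fire out after step 7
Initially T: 22, now '.': 28
Total burnt (originally-T cells now '.'): 20

Answer: 20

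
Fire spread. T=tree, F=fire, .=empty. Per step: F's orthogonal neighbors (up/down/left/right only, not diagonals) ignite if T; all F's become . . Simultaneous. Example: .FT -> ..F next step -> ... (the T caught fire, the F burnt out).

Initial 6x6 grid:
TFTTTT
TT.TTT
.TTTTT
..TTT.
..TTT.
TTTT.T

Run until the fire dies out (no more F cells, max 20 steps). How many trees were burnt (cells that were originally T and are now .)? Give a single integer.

Step 1: +3 fires, +1 burnt (F count now 3)
Step 2: +3 fires, +3 burnt (F count now 3)
Step 3: +3 fires, +3 burnt (F count now 3)
Step 4: +4 fires, +3 burnt (F count now 4)
Step 5: +4 fires, +4 burnt (F count now 4)
Step 6: +4 fires, +4 burnt (F count now 4)
Step 7: +3 fires, +4 burnt (F count now 3)
Step 8: +1 fires, +3 burnt (F count now 1)
Step 9: +0 fires, +1 burnt (F count now 0)
Fire out after step 9
Initially T: 26, now '.': 35
Total burnt (originally-T cells now '.'): 25

Answer: 25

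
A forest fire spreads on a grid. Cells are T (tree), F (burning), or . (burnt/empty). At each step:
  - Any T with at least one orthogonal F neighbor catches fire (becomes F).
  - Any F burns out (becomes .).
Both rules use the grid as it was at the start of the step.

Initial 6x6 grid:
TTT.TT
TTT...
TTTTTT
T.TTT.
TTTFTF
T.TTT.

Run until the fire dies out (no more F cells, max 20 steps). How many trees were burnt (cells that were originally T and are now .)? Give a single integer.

Answer: 24

Derivation:
Step 1: +4 fires, +2 burnt (F count now 4)
Step 2: +6 fires, +4 burnt (F count now 6)
Step 3: +3 fires, +6 burnt (F count now 3)
Step 4: +5 fires, +3 burnt (F count now 5)
Step 5: +3 fires, +5 burnt (F count now 3)
Step 6: +2 fires, +3 burnt (F count now 2)
Step 7: +1 fires, +2 burnt (F count now 1)
Step 8: +0 fires, +1 burnt (F count now 0)
Fire out after step 8
Initially T: 26, now '.': 34
Total burnt (originally-T cells now '.'): 24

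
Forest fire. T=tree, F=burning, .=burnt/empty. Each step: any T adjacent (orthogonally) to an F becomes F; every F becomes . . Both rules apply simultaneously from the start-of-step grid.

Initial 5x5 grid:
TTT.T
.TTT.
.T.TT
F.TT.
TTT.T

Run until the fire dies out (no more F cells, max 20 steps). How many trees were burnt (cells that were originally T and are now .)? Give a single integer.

Answer: 14

Derivation:
Step 1: +1 fires, +1 burnt (F count now 1)
Step 2: +1 fires, +1 burnt (F count now 1)
Step 3: +1 fires, +1 burnt (F count now 1)
Step 4: +1 fires, +1 burnt (F count now 1)
Step 5: +1 fires, +1 burnt (F count now 1)
Step 6: +1 fires, +1 burnt (F count now 1)
Step 7: +2 fires, +1 burnt (F count now 2)
Step 8: +1 fires, +2 burnt (F count now 1)
Step 9: +2 fires, +1 burnt (F count now 2)
Step 10: +2 fires, +2 burnt (F count now 2)
Step 11: +1 fires, +2 burnt (F count now 1)
Step 12: +0 fires, +1 burnt (F count now 0)
Fire out after step 12
Initially T: 16, now '.': 23
Total burnt (originally-T cells now '.'): 14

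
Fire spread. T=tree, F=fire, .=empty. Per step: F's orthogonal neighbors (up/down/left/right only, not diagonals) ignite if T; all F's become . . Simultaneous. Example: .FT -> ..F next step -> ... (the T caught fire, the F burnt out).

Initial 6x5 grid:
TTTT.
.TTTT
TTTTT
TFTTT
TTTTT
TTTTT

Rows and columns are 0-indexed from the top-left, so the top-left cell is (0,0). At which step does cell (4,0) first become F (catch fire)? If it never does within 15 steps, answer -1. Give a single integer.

Step 1: cell (4,0)='T' (+4 fires, +1 burnt)
Step 2: cell (4,0)='F' (+7 fires, +4 burnt)
  -> target ignites at step 2
Step 3: cell (4,0)='.' (+7 fires, +7 burnt)
Step 4: cell (4,0)='.' (+6 fires, +7 burnt)
Step 5: cell (4,0)='.' (+3 fires, +6 burnt)
Step 6: cell (4,0)='.' (+0 fires, +3 burnt)
  fire out at step 6

2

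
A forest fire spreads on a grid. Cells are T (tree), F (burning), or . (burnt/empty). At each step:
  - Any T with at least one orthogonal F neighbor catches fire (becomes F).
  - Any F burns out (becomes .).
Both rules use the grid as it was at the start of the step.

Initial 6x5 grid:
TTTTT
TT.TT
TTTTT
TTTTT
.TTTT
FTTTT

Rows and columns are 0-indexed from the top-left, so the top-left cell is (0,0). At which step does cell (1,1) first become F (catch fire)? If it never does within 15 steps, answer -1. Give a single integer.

Step 1: cell (1,1)='T' (+1 fires, +1 burnt)
Step 2: cell (1,1)='T' (+2 fires, +1 burnt)
Step 3: cell (1,1)='T' (+3 fires, +2 burnt)
Step 4: cell (1,1)='T' (+5 fires, +3 burnt)
Step 5: cell (1,1)='F' (+5 fires, +5 burnt)
  -> target ignites at step 5
Step 6: cell (1,1)='.' (+4 fires, +5 burnt)
Step 7: cell (1,1)='.' (+4 fires, +4 burnt)
Step 8: cell (1,1)='.' (+2 fires, +4 burnt)
Step 9: cell (1,1)='.' (+1 fires, +2 burnt)
Step 10: cell (1,1)='.' (+0 fires, +1 burnt)
  fire out at step 10

5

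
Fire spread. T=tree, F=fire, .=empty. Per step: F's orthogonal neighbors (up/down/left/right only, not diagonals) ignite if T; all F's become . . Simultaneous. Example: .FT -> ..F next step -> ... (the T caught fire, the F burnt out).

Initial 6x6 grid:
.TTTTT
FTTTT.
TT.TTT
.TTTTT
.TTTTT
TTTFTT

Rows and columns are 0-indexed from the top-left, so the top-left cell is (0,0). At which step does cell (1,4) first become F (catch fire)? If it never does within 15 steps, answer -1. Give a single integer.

Step 1: cell (1,4)='T' (+5 fires, +2 burnt)
Step 2: cell (1,4)='T' (+8 fires, +5 burnt)
Step 3: cell (1,4)='T' (+9 fires, +8 burnt)
Step 4: cell (1,4)='F' (+4 fires, +9 burnt)
  -> target ignites at step 4
Step 5: cell (1,4)='.' (+2 fires, +4 burnt)
Step 6: cell (1,4)='.' (+1 fires, +2 burnt)
Step 7: cell (1,4)='.' (+0 fires, +1 burnt)
  fire out at step 7

4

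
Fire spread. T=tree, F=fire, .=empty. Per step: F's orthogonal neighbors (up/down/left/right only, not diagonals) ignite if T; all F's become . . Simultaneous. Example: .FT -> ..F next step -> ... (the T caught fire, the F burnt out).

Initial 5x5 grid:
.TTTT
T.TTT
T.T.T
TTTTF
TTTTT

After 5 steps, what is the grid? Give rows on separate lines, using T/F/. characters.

Step 1: 3 trees catch fire, 1 burn out
  .TTTT
  T.TTT
  T.T.F
  TTTF.
  TTTTF
Step 2: 3 trees catch fire, 3 burn out
  .TTTT
  T.TTF
  T.T..
  TTF..
  TTTF.
Step 3: 5 trees catch fire, 3 burn out
  .TTTF
  T.TF.
  T.F..
  TF...
  TTF..
Step 4: 4 trees catch fire, 5 burn out
  .TTF.
  T.F..
  T....
  F....
  TF...
Step 5: 3 trees catch fire, 4 burn out
  .TF..
  T....
  F....
  .....
  F....

.TF..
T....
F....
.....
F....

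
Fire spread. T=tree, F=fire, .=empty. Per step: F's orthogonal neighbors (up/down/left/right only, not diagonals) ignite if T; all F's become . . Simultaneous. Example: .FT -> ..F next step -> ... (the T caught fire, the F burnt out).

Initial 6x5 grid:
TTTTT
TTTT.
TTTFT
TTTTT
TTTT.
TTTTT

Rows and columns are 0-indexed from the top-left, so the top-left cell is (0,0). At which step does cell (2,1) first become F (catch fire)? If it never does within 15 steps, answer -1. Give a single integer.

Step 1: cell (2,1)='T' (+4 fires, +1 burnt)
Step 2: cell (2,1)='F' (+6 fires, +4 burnt)
  -> target ignites at step 2
Step 3: cell (2,1)='.' (+7 fires, +6 burnt)
Step 4: cell (2,1)='.' (+6 fires, +7 burnt)
Step 5: cell (2,1)='.' (+3 fires, +6 burnt)
Step 6: cell (2,1)='.' (+1 fires, +3 burnt)
Step 7: cell (2,1)='.' (+0 fires, +1 burnt)
  fire out at step 7

2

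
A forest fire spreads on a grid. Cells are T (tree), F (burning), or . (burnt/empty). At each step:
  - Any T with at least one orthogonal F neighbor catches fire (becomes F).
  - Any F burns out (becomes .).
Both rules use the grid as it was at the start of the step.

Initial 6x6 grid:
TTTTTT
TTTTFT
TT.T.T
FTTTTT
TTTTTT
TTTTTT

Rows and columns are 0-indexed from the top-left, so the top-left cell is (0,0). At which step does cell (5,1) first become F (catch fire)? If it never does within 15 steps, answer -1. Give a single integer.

Step 1: cell (5,1)='T' (+6 fires, +2 burnt)
Step 2: cell (5,1)='T' (+10 fires, +6 burnt)
Step 3: cell (5,1)='F' (+7 fires, +10 burnt)
  -> target ignites at step 3
Step 4: cell (5,1)='.' (+5 fires, +7 burnt)
Step 5: cell (5,1)='.' (+3 fires, +5 burnt)
Step 6: cell (5,1)='.' (+1 fires, +3 burnt)
Step 7: cell (5,1)='.' (+0 fires, +1 burnt)
  fire out at step 7

3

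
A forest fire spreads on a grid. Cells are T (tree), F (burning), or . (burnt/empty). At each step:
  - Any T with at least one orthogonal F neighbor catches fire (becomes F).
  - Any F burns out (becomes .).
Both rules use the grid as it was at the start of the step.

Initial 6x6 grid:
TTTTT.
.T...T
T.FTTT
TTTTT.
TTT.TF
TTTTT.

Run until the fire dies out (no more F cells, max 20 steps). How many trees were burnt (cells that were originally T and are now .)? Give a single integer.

Step 1: +3 fires, +2 burnt (F count now 3)
Step 2: +6 fires, +3 burnt (F count now 6)
Step 3: +5 fires, +6 burnt (F count now 5)
Step 4: +4 fires, +5 burnt (F count now 4)
Step 5: +1 fires, +4 burnt (F count now 1)
Step 6: +0 fires, +1 burnt (F count now 0)
Fire out after step 6
Initially T: 25, now '.': 30
Total burnt (originally-T cells now '.'): 19

Answer: 19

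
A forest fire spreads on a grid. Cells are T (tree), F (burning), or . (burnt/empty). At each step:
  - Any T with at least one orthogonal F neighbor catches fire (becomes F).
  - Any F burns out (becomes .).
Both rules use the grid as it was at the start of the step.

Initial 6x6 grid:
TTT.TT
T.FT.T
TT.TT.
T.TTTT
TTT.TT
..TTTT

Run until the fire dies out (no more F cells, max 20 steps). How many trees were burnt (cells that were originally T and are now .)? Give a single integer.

Step 1: +2 fires, +1 burnt (F count now 2)
Step 2: +2 fires, +2 burnt (F count now 2)
Step 3: +3 fires, +2 burnt (F count now 3)
Step 4: +3 fires, +3 burnt (F count now 3)
Step 5: +4 fires, +3 burnt (F count now 4)
Step 6: +6 fires, +4 burnt (F count now 6)
Step 7: +3 fires, +6 burnt (F count now 3)
Step 8: +0 fires, +3 burnt (F count now 0)
Fire out after step 8
Initially T: 26, now '.': 33
Total burnt (originally-T cells now '.'): 23

Answer: 23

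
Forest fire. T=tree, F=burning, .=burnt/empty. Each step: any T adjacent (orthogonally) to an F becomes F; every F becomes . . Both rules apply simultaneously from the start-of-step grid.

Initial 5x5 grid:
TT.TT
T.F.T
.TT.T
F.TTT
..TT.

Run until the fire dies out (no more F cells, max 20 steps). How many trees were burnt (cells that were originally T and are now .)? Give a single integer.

Answer: 11

Derivation:
Step 1: +1 fires, +2 burnt (F count now 1)
Step 2: +2 fires, +1 burnt (F count now 2)
Step 3: +2 fires, +2 burnt (F count now 2)
Step 4: +2 fires, +2 burnt (F count now 2)
Step 5: +1 fires, +2 burnt (F count now 1)
Step 6: +1 fires, +1 burnt (F count now 1)
Step 7: +1 fires, +1 burnt (F count now 1)
Step 8: +1 fires, +1 burnt (F count now 1)
Step 9: +0 fires, +1 burnt (F count now 0)
Fire out after step 9
Initially T: 14, now '.': 22
Total burnt (originally-T cells now '.'): 11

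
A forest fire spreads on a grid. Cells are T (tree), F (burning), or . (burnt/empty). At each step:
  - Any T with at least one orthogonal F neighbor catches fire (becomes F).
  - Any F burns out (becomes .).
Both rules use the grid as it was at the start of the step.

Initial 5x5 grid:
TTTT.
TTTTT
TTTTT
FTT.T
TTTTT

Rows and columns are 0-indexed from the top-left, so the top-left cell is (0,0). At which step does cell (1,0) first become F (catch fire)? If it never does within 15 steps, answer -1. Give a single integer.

Step 1: cell (1,0)='T' (+3 fires, +1 burnt)
Step 2: cell (1,0)='F' (+4 fires, +3 burnt)
  -> target ignites at step 2
Step 3: cell (1,0)='.' (+4 fires, +4 burnt)
Step 4: cell (1,0)='.' (+4 fires, +4 burnt)
Step 5: cell (1,0)='.' (+4 fires, +4 burnt)
Step 6: cell (1,0)='.' (+3 fires, +4 burnt)
Step 7: cell (1,0)='.' (+0 fires, +3 burnt)
  fire out at step 7

2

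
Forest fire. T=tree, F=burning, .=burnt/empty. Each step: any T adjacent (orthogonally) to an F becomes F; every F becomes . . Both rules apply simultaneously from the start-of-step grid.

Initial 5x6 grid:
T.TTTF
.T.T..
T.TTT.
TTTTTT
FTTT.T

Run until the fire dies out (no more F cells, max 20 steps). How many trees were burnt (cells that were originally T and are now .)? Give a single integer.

Answer: 18

Derivation:
Step 1: +3 fires, +2 burnt (F count now 3)
Step 2: +4 fires, +3 burnt (F count now 4)
Step 3: +4 fires, +4 burnt (F count now 4)
Step 4: +3 fires, +4 burnt (F count now 3)
Step 5: +2 fires, +3 burnt (F count now 2)
Step 6: +1 fires, +2 burnt (F count now 1)
Step 7: +1 fires, +1 burnt (F count now 1)
Step 8: +0 fires, +1 burnt (F count now 0)
Fire out after step 8
Initially T: 20, now '.': 28
Total burnt (originally-T cells now '.'): 18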